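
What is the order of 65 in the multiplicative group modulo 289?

16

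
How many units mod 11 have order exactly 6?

φ(11) = 11 − 1 = 10 = 2 · 5.
Since (Z/11Z)^× is cyclic of order 10, the number of elements of order d is φ(d) when d | 10 and 0 otherwise.
6 does not divide 10, so no element of (Z/11Z)^× has order 6.

0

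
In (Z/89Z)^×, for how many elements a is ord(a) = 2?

1

φ(89) = 89 − 1 = 88 = 2^3 · 11.
Since (Z/89Z)^× is cyclic of order 88, the number of elements of order d is φ(d) when d | 88 and 0 otherwise.
2 | 88, and φ(2) = 2 − 1 = 1.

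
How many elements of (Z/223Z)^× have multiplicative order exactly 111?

72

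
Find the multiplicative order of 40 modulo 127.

42

The order of 40 must divide φ(127) = 127 − 1 = 126 = 2 · 3^2 · 7.
Divisors of 126: 1, 2, 3, 6, 7, 9, 14, 18, 21, 42, 63, 126.
Test each divisor d:
40^1 ≡ 40 (mod 127)
40^2 ≡ 76 (mod 127)
40^3 ≡ 119 (mod 127)
40^6 ≡ 64 (mod 127)
40^7 ≡ 20 (mod 127)
40^9 ≡ 123 (mod 127)
40^14 ≡ 19 (mod 127)
40^18 ≡ 16 (mod 127)
40^21 ≡ 126 (mod 127)
40^42 ≡ 1 (mod 127) ✓
Hence ord(40) = 42.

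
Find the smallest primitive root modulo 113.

3

φ(113) = 113 − 1 = 112 = 2^4 · 7.
g is a primitive root iff g^(112/q) ≢ 1 (mod 113) for each prime q ∈ {2, 7}.
g = 2: 2^56 ≡ 1 — hits 1, so not a primitive root.
g = 3: 3^56 ≡ 112; 3^16 ≡ 49 — none is 1, so 3 is a primitive root.
The smallest primitive root modulo 113 is 3.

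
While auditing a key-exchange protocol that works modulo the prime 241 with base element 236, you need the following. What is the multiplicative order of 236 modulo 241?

ord(236) | φ(241) = 241 − 1 = 240 = 2^4 · 3 · 5.
Divisors of 240: 1, 2, 3, 4, 5, 6, 8, 10, 12, 15, 16, 20, 24, 30, 40, 48, 60, 80, 120, 240.
Evaluate successive powers at the divisors of 240:
236^1 ≡ 236 (mod 241)
236^2 ≡ 25 (mod 241)
236^3 ≡ 116 (mod 241)
236^4 ≡ 143 (mod 241)
236^5 ≡ 8 (mod 241)
236^6 ≡ 201 (mod 241)
236^8 ≡ 205 (mod 241)
236^10 ≡ 64 (mod 241)
236^12 ≡ 154 (mod 241)
236^15 ≡ 30 (mod 241)
236^16 ≡ 91 (mod 241)
236^20 ≡ 240 (mod 241)
236^24 ≡ 98 (mod 241)
236^30 ≡ 177 (mod 241)
236^40 ≡ 1 (mod 241) ✓
The smallest such exponent is 40, so the order of 236 is 40.

40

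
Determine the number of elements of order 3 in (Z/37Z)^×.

2

φ(37) = 37 − 1 = 36 = 2^2 · 3^2.
In a cyclic group of order 36, there are φ(d) elements of order d for each divisor d of 36, and zero for non-divisors.
3 | 36, and φ(3) = 3 − 1 = 2.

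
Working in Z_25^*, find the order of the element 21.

5

Since 21 ∈ (Z/25Z)^×, its order divides φ(25) = φ(5^2) = 5·(5−1) = 20 = 2^2 · 5.
Divisors of 20: 1, 2, 4, 5, 10, 20.
Compute 21^d (mod 25) for the divisors d until we hit 1:
21^1 ≡ 21
21^2 ≡ 16
21^4 ≡ 6
21^5 ≡ 1
So ord_25(21) = 5.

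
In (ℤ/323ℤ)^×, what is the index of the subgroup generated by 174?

8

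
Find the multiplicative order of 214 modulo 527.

240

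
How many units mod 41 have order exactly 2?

1

φ(41) = 41 − 1 = 40 = 2^3 · 5.
(Z/41Z)^× is cyclic (|G| = 40); a cyclic group of order m has exactly φ(d) elements of each order d | m, and none otherwise.
2 | 40, and φ(2) = 2 − 1 = 1.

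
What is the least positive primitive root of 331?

3

φ(331) = 331 − 1 = 330 = 2 · 3 · 5 · 11.
g is a primitive root iff g^(330/q) ≢ 1 (mod 331) for each prime q ∈ {2, 3, 5, 11}.
g = 2: 2^165 ≡ 330; 2^110 ≡ 299; 2^66 ≡ 64; 2^30 ≡ 1 — hits 1, so not a primitive root.
g = 3: 3^165 ≡ 330; 3^110 ≡ 299; 3^66 ≡ 64; 3^30 ≡ 270 — none is 1, so 3 is a primitive root.
So 3 is the smallest generator of (Z/331Z)^×.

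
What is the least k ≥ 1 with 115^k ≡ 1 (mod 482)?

16

The order of 115 must divide φ(482) = φ(2)·φ(241) = 1·240 = 240 = 2^4 · 3 · 5.
Divisors of 240: 1, 2, 3, 4, 5, 6, 8, 10, 12, 15, 16, 20, 24, 30, 40, 48, 60, 80, 120, 240.
Compute 115^d (mod 482) for the divisors d until we hit 1:
115^1 ≡ 115
115^2 ≡ 211
115^3 ≡ 165
115^4 ≡ 177
115^5 ≡ 111
115^6 ≡ 233
115^8 ≡ 481
115^10 ≡ 271
115^12 ≡ 305
115^15 ≡ 197
115^16 ≡ 1
Hence ord(115) = 16.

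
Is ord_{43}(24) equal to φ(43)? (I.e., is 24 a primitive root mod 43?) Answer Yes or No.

No

φ(43) = 43 − 1 = 42 = 2 · 3 · 7.
It suffices to check that the order of 24 is not a proper divisor of 42: compute 24^(42/q) for q ∈ {2, 3, 7}.
24^21 ≡ 1 (mod 43)  [q = 2: ≡ 1 ✗]
24^14 ≡ 36 (mod 43)  [q = 3: ≢ 1 ✓]
24^6 ≡ 11 (mod 43)  [q = 7: ≢ 1 ✓]
Since 24^21 ≡ 1, the order of 24 divides 21 < 42, so 24 is not a primitive root.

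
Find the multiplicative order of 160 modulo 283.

The order of 160 must divide φ(283) = 283 − 1 = 282 = 2 · 3 · 47.
Divisors of 282: 1, 2, 3, 6, 47, 94, 141, 282.
Evaluate successive powers at the divisors of 282:
160^1 ≡ 160 (mod 283)
160^2 ≡ 130 (mod 283)
160^3 ≡ 141 (mod 283)
160^6 ≡ 71 (mod 283)
160^47 ≡ 238 (mod 283)
160^94 ≡ 44 (mod 283)
160^141 ≡ 1 (mod 283) ✓
Therefore the multiplicative order of 160 modulo 283 is 141.

141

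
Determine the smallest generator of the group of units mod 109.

6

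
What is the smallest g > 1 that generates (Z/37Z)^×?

φ(37) = 37 − 1 = 36 = 2^2 · 3^2.
g is a primitive root iff g^(36/q) ≢ 1 (mod 37) for each prime q ∈ {2, 3}.
g = 2: 2^18 ≡ 36; 2^12 ≡ 26 — none is 1, so 2 is a primitive root.
So 2 is the smallest generator of (Z/37Z)^×.

2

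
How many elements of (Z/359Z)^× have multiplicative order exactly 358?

φ(359) = 359 − 1 = 358 = 2 · 179.
Since (Z/359Z)^× is cyclic of order 358, the number of elements of order d is φ(d) when d | 358 and 0 otherwise.
358 = 2 · 179 divides 358, and φ(358) = 178.

178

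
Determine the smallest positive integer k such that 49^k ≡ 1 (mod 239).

ord(49) | φ(239) = 239 − 1 = 238 = 2 · 7 · 17.
Divisors of 238: 1, 2, 7, 14, 17, 34, 119, 238.
Check 49^d mod 239 for each divisor in increasing order:
49^1 ≡ 49 (mod 239)
49^2 ≡ 11 (mod 239)
49^7 ≡ 211 (mod 239)
49^14 ≡ 67 (mod 239)
49^17 ≡ 24 (mod 239)
49^34 ≡ 98 (mod 239)
49^119 ≡ 1 (mod 239) ✓
Therefore the multiplicative order of 49 modulo 239 is 119.

119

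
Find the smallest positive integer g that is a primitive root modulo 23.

φ(23) = 23 − 1 = 22 = 2 · 11.
g is a primitive root iff g^(22/q) ≢ 1 (mod 23) for each prime q ∈ {2, 11}.
g = 2: 2^11 ≡ 1 — hits 1, so not a primitive root.
g = 3: 3^11 ≡ 1 — hits 1, so not a primitive root.
g = 4: 4^11 ≡ 1 — hits 1, so not a primitive root.
g = 5: 5^11 ≡ 22; 5^2 ≡ 2 — none is 1, so 5 is a primitive root.
Hence the least primitive root of 23 is 5.

5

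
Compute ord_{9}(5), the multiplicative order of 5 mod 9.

By Lagrange's theorem, ord_9(5) divides φ(9) = φ(3^2) = 3·(3−1) = 6 = 2 · 3.
Divisors of 6: 1, 2, 3, 6.
Evaluate successive powers at the divisors of 6:
5^1 ≡ 5 (mod 9)
5^2 ≡ 7 (mod 9)
5^3 ≡ 8 (mod 9)
5^6 ≡ 1 (mod 9) ✓
The smallest such exponent is 6, so the order of 5 is 6.

6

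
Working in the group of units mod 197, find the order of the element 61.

49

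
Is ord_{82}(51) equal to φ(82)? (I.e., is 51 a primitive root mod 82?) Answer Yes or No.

No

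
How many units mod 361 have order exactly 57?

36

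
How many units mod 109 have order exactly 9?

6

φ(109) = 109 − 1 = 108 = 2^2 · 3^3.
(Z/109Z)^× is cyclic (|G| = 108); a cyclic group of order m has exactly φ(d) elements of each order d | m, and none otherwise.
9 = 3^2 divides 108, and φ(9) = 6.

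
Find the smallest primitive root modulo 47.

5

φ(47) = 47 − 1 = 46 = 2 · 23.
g is a primitive root iff g^(46/q) ≢ 1 (mod 47) for each prime q ∈ {2, 23}.
g = 2: 2^23 ≡ 1 — hits 1, so not a primitive root.
g = 3: 3^23 ≡ 1 — hits 1, so not a primitive root.
g = 4: 4^23 ≡ 1 — hits 1, so not a primitive root.
g = 5: 5^23 ≡ 46; 5^2 ≡ 25 — none is 1, so 5 is a primitive root.
So 5 is the smallest generator of (Z/47Z)^×.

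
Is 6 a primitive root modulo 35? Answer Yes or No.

No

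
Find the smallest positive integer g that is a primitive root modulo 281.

φ(281) = 281 − 1 = 280 = 2^3 · 5 · 7.
g is a primitive root iff g^(280/q) ≢ 1 (mod 281) for each prime q ∈ {2, 5, 7}.
g = 2: 2^140 ≡ 1 — hits 1, so not a primitive root.
g = 3: 3^140 ≡ 280; 3^56 ≡ 86; 3^40 ≡ 249 — none is 1, so 3 is a primitive root.
The smallest primitive root modulo 281 is 3.

3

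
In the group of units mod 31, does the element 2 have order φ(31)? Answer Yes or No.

φ(31) = 31 − 1 = 30 = 2 · 3 · 5.
2 is a primitive root mod 31 iff 2^(φ(31)/q) ≢ 1 for every prime q | φ(31), i.e. q ∈ {2, 3, 5}.
2^15 ≡ 1 (mod 31)  [q = 2: ≡ 1 ✗]
2^10 ≡ 1 (mod 31)  [q = 3: ≡ 1 ✗]
2^6 ≡ 2 (mod 31)  [q = 5: ≢ 1 ✓]
The check at q = 2 fails, so 2 generates a proper subgroup.

No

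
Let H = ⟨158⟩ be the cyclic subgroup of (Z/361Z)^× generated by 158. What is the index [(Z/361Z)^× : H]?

2

ord(158) | φ(361) = φ(19^2) = 19·(19−1) = 342 = 2 · 3^2 · 19.
Divisors of 342: 1, 2, 3, 6, 9, 18, 19, 38, 57, 114, 171, 342.
Evaluate successive powers at the divisors of 342:
158^1 ≡ 158 (mod 361)
158^2 ≡ 55 (mod 361)
158^3 ≡ 26 (mod 361)
158^6 ≡ 315 (mod 361)
158^9 ≡ 248 (mod 361)
158^18 ≡ 134 (mod 361)
158^19 ≡ 234 (mod 361)
158^38 ≡ 245 (mod 361)
158^57 ≡ 292 (mod 361)
158^114 ≡ 68 (mod 361)
158^171 ≡ 1 (mod 361) ✓
Thus |⟨158⟩| = ord(158) = 171.
[(Z/361Z)^× : ⟨158⟩] = 342/171 = 2.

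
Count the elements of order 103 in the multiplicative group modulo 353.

φ(353) = 353 − 1 = 352 = 2^5 · 11.
In a cyclic group of order 352, there are φ(d) elements of order d for each divisor d of 352, and zero for non-divisors.
103 does not divide 352, so no element of (Z/353Z)^× has order 103.

0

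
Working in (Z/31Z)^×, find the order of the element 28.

The order of 28 must divide φ(31) = 31 − 1 = 30 = 2 · 3 · 5.
Divisors of 30: 1, 2, 3, 5, 6, 10, 15, 30.
Compute 28^d (mod 31) for the divisors d until we hit 1:
28^1 ≡ 28 (mod 31)
28^2 ≡ 9 (mod 31)
28^3 ≡ 4 (mod 31)
28^5 ≡ 5 (mod 31)
28^6 ≡ 16 (mod 31)
28^10 ≡ 25 (mod 31)
28^15 ≡ 1 (mod 31) ✓
So ord_31(28) = 15.

15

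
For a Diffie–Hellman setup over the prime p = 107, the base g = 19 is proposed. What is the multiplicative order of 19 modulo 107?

53

By Lagrange's theorem, ord_107(19) divides φ(107) = 107 − 1 = 106 = 2 · 53.
Divisors of 106: 1, 2, 53, 106.
Check 19^d mod 107 for each divisor in increasing order:
19^1 ≡ 19 (mod 107)
19^2 ≡ 40 (mod 107)
19^53 ≡ 1 (mod 107) ✓
So ord_107(19) = 53.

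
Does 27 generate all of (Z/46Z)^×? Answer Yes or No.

No

φ(46) = φ(2)·φ(23) = 1·22 = 22 = 2 · 11.
It suffices to check that the order of 27 is not a proper divisor of 22: compute 27^(22/q) for q ∈ {2, 11}.
27^11 ≡ 1 (mod 46)  [q = 2: ≡ 1 ✗]
27^2 ≡ 39 (mod 46)  [q = 11: ≢ 1 ✓]
Since 27^11 ≡ 1, the order of 27 divides 11 < 22, so 27 is not a primitive root.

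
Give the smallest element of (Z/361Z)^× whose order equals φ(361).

2

φ(361) = φ(19^2) = 19·(19−1) = 342 = 2 · 3^2 · 19.
Test candidates g = 2, 3, … against the prime factors q ∈ {2, 3, 19} of φ(361): g is a generator iff g^(342/q) ≢ 1 for every such q.
g = 2: 2^171 ≡ 360; 2^114 ≡ 292; 2^18 ≡ 58 — none is 1, so 2 is a primitive root.
So 2 is the smallest generator of (Z/361Z)^×.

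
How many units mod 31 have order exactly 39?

0

φ(31) = 31 − 1 = 30 = 2 · 3 · 5.
(Z/31Z)^× is cyclic (|G| = 30); a cyclic group of order m has exactly φ(d) elements of each order d | m, and none otherwise.
39 does not divide 30, so no element of (Z/31Z)^× has order 39.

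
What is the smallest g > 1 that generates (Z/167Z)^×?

φ(167) = 167 − 1 = 166 = 2 · 83.
Test candidates g = 2, 3, … against the prime factors q ∈ {2, 83} of φ(167): g is a generator iff g^(166/q) ≢ 1 for every such q.
g = 2: 2^83 ≡ 1 — hits 1, so not a primitive root.
g = 3: 3^83 ≡ 1 — hits 1, so not a primitive root.
g = 4: 4^83 ≡ 1 — hits 1, so not a primitive root.
g = 5: 5^83 ≡ 166; 5^2 ≡ 25 — none is 1, so 5 is a primitive root.
The smallest primitive root modulo 167 is 5.

5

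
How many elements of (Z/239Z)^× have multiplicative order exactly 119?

96

φ(239) = 239 − 1 = 238 = 2 · 7 · 17.
In a cyclic group of order 238, there are φ(d) elements of order d for each divisor d of 238, and zero for non-divisors.
119 = 7 · 17 divides 238, and φ(119) = 96.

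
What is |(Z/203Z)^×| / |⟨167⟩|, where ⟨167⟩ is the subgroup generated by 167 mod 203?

12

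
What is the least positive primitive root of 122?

7

φ(122) = φ(2)·φ(61) = 1·60 = 60 = 2^2 · 3 · 5.
Test candidates g = 2, 3, … against the prime factors q ∈ {2, 3, 5} of φ(122): g is a generator iff g^(60/q) ≢ 1 for every such q.
g = 2: gcd(2, 122) = 2 > 1, not a unit — skip.
g = 3: 3^30 ≡ 1 — hits 1, so not a primitive root.
g = 4: gcd(4, 122) = 2 > 1, not a unit — skip.
g = 5: 5^30 ≡ 1 — hits 1, so not a primitive root.
g = 6: gcd(6, 122) = 2 > 1, not a unit — skip.
g = 7: 7^30 ≡ 121; 7^20 ≡ 47; 7^12 ≡ 95 — none is 1, so 7 is a primitive root.
So 7 is the smallest generator of (Z/122Z)^×.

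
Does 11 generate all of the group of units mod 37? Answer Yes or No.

No

φ(37) = 37 − 1 = 36 = 2^2 · 3^2.
11 is a primitive root mod 37 iff 11^(φ(37)/q) ≢ 1 for every prime q | φ(37), i.e. q ∈ {2, 3}.
11^18 ≡ 1 (mod 37)  [q = 2: ≡ 1 ✗]
11^12 ≡ 1 (mod 37)  [q = 3: ≡ 1 ✗]
The check at q = 2 fails, so 11 generates a proper subgroup.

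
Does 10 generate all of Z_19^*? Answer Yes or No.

Yes

φ(19) = 19 − 1 = 18 = 2 · 3^2.
It suffices to check that the order of 10 is not a proper divisor of 18: compute 10^(18/q) for q ∈ {2, 3}.
10^9 ≡ 18 (mod 19)  [q = 2: ≢ 1 ✓]
10^6 ≡ 11 (mod 19)  [q = 3: ≢ 1 ✓]
Every test exponent gives a nontrivial residue, hence 10 generates the full group.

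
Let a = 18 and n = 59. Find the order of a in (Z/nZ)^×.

ord(18) | φ(59) = 59 − 1 = 58 = 2 · 29.
Divisors of 58: 1, 2, 29, 58.
Check 18^d mod 59 for each divisor in increasing order:
18^1 ≡ 18 (mod 59)
18^2 ≡ 29 (mod 59)
18^29 ≡ 58 (mod 59)
18^58 ≡ 1 (mod 59) ✓
Hence ord(18) = 58.

58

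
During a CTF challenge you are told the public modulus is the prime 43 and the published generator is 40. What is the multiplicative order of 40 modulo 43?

ord(40) | φ(43) = 43 − 1 = 42 = 2 · 3 · 7.
Divisors of 42: 1, 2, 3, 6, 7, 14, 21, 42.
Test each divisor d:
40^1 ≡ 40 (mod 43)
40^2 ≡ 9 (mod 43)
40^3 ≡ 16 (mod 43)
40^6 ≡ 41 (mod 43)
40^7 ≡ 6 (mod 43)
40^14 ≡ 36 (mod 43)
40^21 ≡ 1 (mod 43) ✓
Hence ord(40) = 21.

21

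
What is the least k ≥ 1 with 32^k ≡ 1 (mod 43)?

14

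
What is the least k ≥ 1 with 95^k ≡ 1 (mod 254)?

14

ord(95) | φ(254) = φ(2)·φ(127) = 1·126 = 126 = 2 · 3^2 · 7.
Divisors of 126: 1, 2, 3, 6, 7, 9, 14, 18, 21, 42, 63, 126.
Check 95^d mod 254 for each divisor in increasing order:
95^1 ≡ 95 (mod 254)
95^2 ≡ 135 (mod 254)
95^3 ≡ 125 (mod 254)
95^6 ≡ 131 (mod 254)
95^7 ≡ 253 (mod 254)
95^9 ≡ 119 (mod 254)
95^14 ≡ 1 (mod 254) ✓
Therefore the multiplicative order of 95 modulo 254 is 14.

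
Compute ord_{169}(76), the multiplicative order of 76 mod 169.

156

By Lagrange's theorem, ord_169(76) divides φ(169) = φ(13^2) = 13·(13−1) = 156 = 2^2 · 3 · 13.
Divisors of 156: 1, 2, 3, 4, 6, 12, 13, 26, 39, 52, 78, 156.
Evaluate successive powers at the divisors of 156:
76^1 ≡ 76 (mod 169)
76^2 ≡ 30 (mod 169)
76^3 ≡ 83 (mod 169)
76^4 ≡ 55 (mod 169)
76^6 ≡ 129 (mod 169)
76^12 ≡ 79 (mod 169)
76^13 ≡ 89 (mod 169)
76^26 ≡ 147 (mod 169)
76^39 ≡ 70 (mod 169)
76^52 ≡ 146 (mod 169)
76^78 ≡ 168 (mod 169)
76^156 ≡ 1 (mod 169) ✓
Therefore the multiplicative order of 76 modulo 169 is 156.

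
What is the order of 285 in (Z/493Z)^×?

The order of 285 must divide φ(493) = φ(17·29) = (17−1)·(29−1) = 16·28 = 448 = 2^6 · 7.
Divisors of 448: 1, 2, 4, 7, 8, 14, 16, 28, 32, 56, 64, 112, 224, 448.
Test each divisor d:
285^1 ≡ 285
285^2 ≡ 373
285^4 ≡ 103
285^7 ≡ 378
285^8 ≡ 256
285^14 ≡ 407
285^16 ≡ 460
285^28 ≡ 1
Hence ord(285) = 28.

28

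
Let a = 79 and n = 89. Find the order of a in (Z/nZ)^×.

44

The order of 79 must divide φ(89) = 89 − 1 = 88 = 2^3 · 11.
Divisors of 88: 1, 2, 4, 8, 11, 22, 44, 88.
Compute 79^d (mod 89) for the divisors d until we hit 1:
79^1 ≡ 79 (mod 89)
79^2 ≡ 11 (mod 89)
79^4 ≡ 32 (mod 89)
79^8 ≡ 45 (mod 89)
79^11 ≡ 34 (mod 89)
79^22 ≡ 88 (mod 89)
79^44 ≡ 1 (mod 89) ✓
Therefore the multiplicative order of 79 modulo 89 is 44.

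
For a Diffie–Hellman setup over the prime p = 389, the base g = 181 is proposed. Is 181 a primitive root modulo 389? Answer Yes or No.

No

φ(389) = 389 − 1 = 388 = 2^2 · 97.
Test 181^(388/q) mod 389 for each prime factor q of 388:
181^194 ≡ 1 (mod 389)  [q = 2: ≡ 1 ✗]
181^4 ≡ 223 (mod 389)  [q = 97: ≢ 1 ✓]
Since 181^194 ≡ 1, the order of 181 divides 194 < 388, so 181 is not a primitive root.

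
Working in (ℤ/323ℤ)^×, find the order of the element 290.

9

By Lagrange's theorem, ord_323(290) divides φ(323) = φ(17·19) = (17−1)·(19−1) = 16·18 = 288 = 2^5 · 3^2.
Divisors of 288: 1, 2, 3, 4, 6, 8, 9, 12, 16, 18, 24, 32, 36, 48, 72, 96, 144, 288.
Compute 290^d (mod 323) for the divisors d until we hit 1:
290^1 ≡ 290
290^2 ≡ 120
290^3 ≡ 239
290^4 ≡ 188
290^6 ≡ 273
290^8 ≡ 137
290^9 ≡ 1
So ord_323(290) = 9.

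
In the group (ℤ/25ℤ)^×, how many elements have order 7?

0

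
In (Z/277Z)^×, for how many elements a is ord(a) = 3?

2

φ(277) = 277 − 1 = 276 = 2^2 · 3 · 23.
Since (Z/277Z)^× is cyclic of order 276, the number of elements of order d is φ(d) when d | 276 and 0 otherwise.
3 | 276, and φ(3) = 3 − 1 = 2.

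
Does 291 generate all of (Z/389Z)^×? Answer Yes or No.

Yes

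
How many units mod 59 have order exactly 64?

0

φ(59) = 59 − 1 = 58 = 2 · 29.
In a cyclic group of order 58, there are φ(d) elements of order d for each divisor d of 58, and zero for non-divisors.
Here 58 is not a multiple of 64, so there are no elements of order 64.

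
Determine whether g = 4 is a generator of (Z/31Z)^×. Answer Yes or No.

No

φ(31) = 31 − 1 = 30 = 2 · 3 · 5.
4 is a primitive root mod 31 iff 4^(φ(31)/q) ≢ 1 for every prime q | φ(31), i.e. q ∈ {2, 3, 5}.
4^15 ≡ 1 (mod 31)  [q = 2: ≡ 1 ✗]
4^10 ≡ 1 (mod 31)  [q = 3: ≡ 1 ✗]
4^6 ≡ 4 (mod 31)  [q = 5: ≢ 1 ✓]
The check at q = 2 fails, so 4 generates a proper subgroup.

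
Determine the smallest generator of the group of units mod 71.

7

φ(71) = 71 − 1 = 70 = 2 · 5 · 7.
g is a primitive root iff g^(70/q) ≢ 1 (mod 71) for each prime q ∈ {2, 5, 7}.
g = 2: 2^35 ≡ 1 — hits 1, so not a primitive root.
g = 3: 3^35 ≡ 1 — hits 1, so not a primitive root.
g = 4: 4^35 ≡ 1 — hits 1, so not a primitive root.
g = 5: 5^35 ≡ 1 — hits 1, so not a primitive root.
g = 6: 6^35 ≡ 1 — hits 1, so not a primitive root.
g = 7: 7^35 ≡ 70; 7^14 ≡ 54; 7^10 ≡ 45 — none is 1, so 7 is a primitive root.
The smallest primitive root modulo 71 is 7.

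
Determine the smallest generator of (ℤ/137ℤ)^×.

φ(137) = 137 − 1 = 136 = 2^3 · 17.
g is a primitive root iff g^(136/q) ≢ 1 (mod 137) for each prime q ∈ {2, 17}.
g = 2: 2^68 ≡ 1 — hits 1, so not a primitive root.
g = 3: 3^68 ≡ 136; 3^8 ≡ 122 — none is 1, so 3 is a primitive root.
The smallest primitive root modulo 137 is 3.

3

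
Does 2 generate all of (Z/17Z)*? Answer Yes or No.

No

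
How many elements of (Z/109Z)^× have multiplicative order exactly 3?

φ(109) = 109 − 1 = 108 = 2^2 · 3^3.
(Z/109Z)^× is cyclic (|G| = 108); a cyclic group of order m has exactly φ(d) elements of each order d | m, and none otherwise.
3 | 108, and φ(3) = 3 − 1 = 2.

2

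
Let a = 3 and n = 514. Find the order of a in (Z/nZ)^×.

By Lagrange's theorem, ord_514(3) divides φ(514) = φ(2)·φ(257) = 1·256 = 256 = 2^8.
Divisors of 256: 1, 2, 4, 8, 16, 32, 64, 128, 256.
Test each divisor d:
3^1 ≡ 3 (mod 514)
3^2 ≡ 9 (mod 514)
3^4 ≡ 81 (mod 514)
3^8 ≡ 393 (mod 514)
3^16 ≡ 249 (mod 514)
3^32 ≡ 321 (mod 514)
3^64 ≡ 241 (mod 514)
3^128 ≡ 513 (mod 514)
3^256 ≡ 1 (mod 514) ✓
The smallest such exponent is 256, so the order of 3 is 256.

256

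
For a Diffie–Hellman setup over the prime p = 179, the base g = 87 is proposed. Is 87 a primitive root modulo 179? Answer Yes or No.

No

φ(179) = 179 − 1 = 178 = 2 · 89.
It suffices to check that the order of 87 is not a proper divisor of 178: compute 87^(178/q) for q ∈ {2, 89}.
87^89 ≡ 1 (mod 179)  [q = 2: ≡ 1 ✗]
87^2 ≡ 51 (mod 179)  [q = 89: ≢ 1 ✓]
Since 87^89 ≡ 1, the order of 87 divides 89 < 178, so 87 is not a primitive root.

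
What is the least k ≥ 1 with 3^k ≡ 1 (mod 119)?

ord(3) | φ(119) = φ(7·17) = (7−1)·(17−1) = 6·16 = 96 = 2^5 · 3.
Divisors of 96: 1, 2, 3, 4, 6, 8, 12, 16, 24, 32, 48, 96.
Compute 3^d (mod 119) for the divisors d until we hit 1:
3^1 ≡ 3 (mod 119)
3^2 ≡ 9 (mod 119)
3^3 ≡ 27 (mod 119)
3^4 ≡ 81 (mod 119)
3^6 ≡ 15 (mod 119)
3^8 ≡ 16 (mod 119)
3^12 ≡ 106 (mod 119)
3^16 ≡ 18 (mod 119)
3^24 ≡ 50 (mod 119)
3^32 ≡ 86 (mod 119)
3^48 ≡ 1 (mod 119) ✓
Therefore the multiplicative order of 3 modulo 119 is 48.

48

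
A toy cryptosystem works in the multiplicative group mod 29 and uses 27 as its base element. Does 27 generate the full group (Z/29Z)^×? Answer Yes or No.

φ(29) = 29 − 1 = 28 = 2^2 · 7.
An element g generates (Z/29Z)^× iff g^(28/q) ≢ 1 (mod 29) for each prime q ∈ {2, 7}.
27^14 ≡ 28 (mod 29)  [q = 2: ≢ 1 ✓]
27^4 ≡ 16 (mod 29)  [q = 7: ≢ 1 ✓]
All checks pass, so 27 has order 28 and is a primitive root modulo 29.

Yes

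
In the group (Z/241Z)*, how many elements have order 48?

16

φ(241) = 241 − 1 = 240 = 2^4 · 3 · 5.
Since (Z/241Z)^× is cyclic of order 240, the number of elements of order d is φ(d) when d | 240 and 0 otherwise.
48 = 2^4 · 3 divides 240, and φ(48) = 16.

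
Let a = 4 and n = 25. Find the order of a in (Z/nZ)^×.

By Lagrange's theorem, ord_25(4) divides φ(25) = φ(5^2) = 5·(5−1) = 20 = 2^2 · 5.
Divisors of 20: 1, 2, 4, 5, 10, 20.
Check 4^d mod 25 for each divisor in increasing order:
4^1 ≡ 4 (mod 25)
4^2 ≡ 16 (mod 25)
4^4 ≡ 6 (mod 25)
4^5 ≡ 24 (mod 25)
4^10 ≡ 1 (mod 25) ✓
The smallest such exponent is 10, so the order of 4 is 10.

10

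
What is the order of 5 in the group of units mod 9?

By Lagrange's theorem, ord_9(5) divides φ(9) = φ(3^2) = 3·(3−1) = 6 = 2 · 3.
Divisors of 6: 1, 2, 3, 6.
Check 5^d mod 9 for each divisor in increasing order:
5^1 ≡ 5
5^2 ≡ 7
5^3 ≡ 8
5^6 ≡ 1
Hence ord(5) = 6.

6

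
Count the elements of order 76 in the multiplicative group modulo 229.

φ(229) = 229 − 1 = 228 = 2^2 · 3 · 19.
(Z/229Z)^× is cyclic (|G| = 228); a cyclic group of order m has exactly φ(d) elements of each order d | m, and none otherwise.
76 = 2^2 · 19 divides 228, and φ(76) = 36.

36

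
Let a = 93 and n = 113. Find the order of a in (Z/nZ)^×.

Since 93 ∈ (Z/113Z)^×, its order divides φ(113) = 113 − 1 = 112 = 2^4 · 7.
Divisors of 112: 1, 2, 4, 7, 8, 14, 16, 28, 56, 112.
Evaluate successive powers at the divisors of 112:
93^1 ≡ 93
93^2 ≡ 61
93^4 ≡ 105
93^7 ≡ 42
93^8 ≡ 64
93^14 ≡ 69
93^16 ≡ 28
93^28 ≡ 15
93^56 ≡ 112
93^112 ≡ 1
The smallest such exponent is 112, so the order of 93 is 112.

112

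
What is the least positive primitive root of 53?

2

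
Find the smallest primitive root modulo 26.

7

φ(26) = φ(2)·φ(13) = 1·12 = 12 = 2^2 · 3.
Test candidates g = 2, 3, … against the prime factors q ∈ {2, 3} of φ(26): g is a generator iff g^(12/q) ≢ 1 for every such q.
g = 2: gcd(2, 26) = 2 > 1, not a unit — skip.
g = 3: 3^6 ≡ 1 — hits 1, so not a primitive root.
g = 4: gcd(4, 26) = 2 > 1, not a unit — skip.
g = 5: 5^6 ≡ 25; 5^4 ≡ 1 — hits 1, so not a primitive root.
g = 6: gcd(6, 26) = 2 > 1, not a unit — skip.
g = 7: 7^6 ≡ 25; 7^4 ≡ 9 — none is 1, so 7 is a primitive root.
Hence the least primitive root of 26 is 7.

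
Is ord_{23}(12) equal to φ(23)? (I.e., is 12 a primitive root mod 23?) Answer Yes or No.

No

φ(23) = 23 − 1 = 22 = 2 · 11.
It suffices to check that the order of 12 is not a proper divisor of 22: compute 12^(22/q) for q ∈ {2, 11}.
12^11 ≡ 1 (mod 23)  [q = 2: ≡ 1 ✗]
12^2 ≡ 6 (mod 23)  [q = 11: ≢ 1 ✓]
The check at q = 2 fails, so 12 generates a proper subgroup.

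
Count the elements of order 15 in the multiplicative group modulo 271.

8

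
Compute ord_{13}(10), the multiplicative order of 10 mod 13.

6

Since 10 ∈ (Z/13Z)^×, its order divides φ(13) = 13 − 1 = 12 = 2^2 · 3.
Divisors of 12: 1, 2, 3, 4, 6, 12.
Check 10^d mod 13 for each divisor in increasing order:
10^1 ≡ 10 (mod 13)
10^2 ≡ 9 (mod 13)
10^3 ≡ 12 (mod 13)
10^4 ≡ 3 (mod 13)
10^6 ≡ 1 (mod 13) ✓
So ord_13(10) = 6.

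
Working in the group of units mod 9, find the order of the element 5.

Since 5 ∈ (Z/9Z)^×, its order divides φ(9) = φ(3^2) = 3·(3−1) = 6 = 2 · 3.
Divisors of 6: 1, 2, 3, 6.
Test each divisor d:
5^1 ≡ 5
5^2 ≡ 7
5^3 ≡ 8
5^6 ≡ 1
The smallest such exponent is 6, so the order of 5 is 6.

6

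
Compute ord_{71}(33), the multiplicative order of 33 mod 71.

By Lagrange's theorem, ord_71(33) divides φ(71) = 71 − 1 = 70 = 2 · 5 · 7.
Divisors of 70: 1, 2, 5, 7, 10, 14, 35, 70.
Compute 33^d (mod 71) for the divisors d until we hit 1:
33^1 ≡ 33 (mod 71)
33^2 ≡ 24 (mod 71)
33^5 ≡ 51 (mod 71)
33^7 ≡ 17 (mod 71)
33^10 ≡ 45 (mod 71)
33^14 ≡ 5 (mod 71)
33^35 ≡ 70 (mod 71)
33^70 ≡ 1 (mod 71) ✓
The smallest such exponent is 70, so the order of 33 is 70.

70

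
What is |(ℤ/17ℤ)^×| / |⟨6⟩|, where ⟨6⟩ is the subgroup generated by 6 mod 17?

1

By Lagrange's theorem, ord_17(6) divides φ(17) = 17 − 1 = 16 = 2^4.
Divisors of 16: 1, 2, 4, 8, 16.
Test each divisor d:
6^1 ≡ 6
6^2 ≡ 2
6^4 ≡ 4
6^8 ≡ 16
6^16 ≡ 1
Thus |⟨6⟩| = ord(6) = 16.
The index is φ(17) / ord(6) = 16 / 16 = 1.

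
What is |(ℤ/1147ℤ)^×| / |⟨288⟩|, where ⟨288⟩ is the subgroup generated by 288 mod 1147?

18

Since 288 ∈ (Z/1147Z)^×, its order divides φ(1147) = φ(31·37) = (31−1)·(37−1) = 30·36 = 1080 = 2^3 · 3^3 · 5.
Divisors of 1080: 1, 2, 3, 4, 5, 6, 8, 9, 10, 12, 15, 18, 20, 24, 27, 30, 36, 40, 45, 54, 60, 72, 90, 108, 120, 135, 180, 216, 270, 360, 540, 1080.
Evaluate successive powers at the divisors of 1080:
288^1 ≡ 288
288^2 ≡ 360
288^3 ≡ 450
288^4 ≡ 1136
288^5 ≡ 273
288^6 ≡ 628
288^8 ≡ 121
288^9 ≡ 438
288^10 ≡ 1121
288^12 ≡ 963
288^15 ≡ 931
288^18 ≡ 295
288^20 ≡ 676
288^24 ≡ 593
288^27 ≡ 746
288^30 ≡ 776
288^36 ≡ 1000
288^40 ≡ 470
288^45 ≡ 993
288^54 ≡ 221
288^60 ≡ 1
The order of 288 is 60, so the subgroup it generates has 60 elements.
[(Z/1147Z)^× : ⟨288⟩] = 1080/60 = 18.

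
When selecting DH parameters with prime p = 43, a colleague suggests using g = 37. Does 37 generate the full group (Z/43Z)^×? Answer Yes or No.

φ(43) = 43 − 1 = 42 = 2 · 3 · 7.
An element g generates (Z/43Z)^× iff g^(42/q) ≢ 1 (mod 43) for each prime q ∈ {2, 3, 7}.
37^21 ≡ 42 (mod 43)  [q = 2: ≢ 1 ✓]
37^14 ≡ 36 (mod 43)  [q = 3: ≢ 1 ✓]
37^6 ≡ 1 (mod 43)  [q = 7: ≡ 1 ✗]
Since 37^6 ≡ 1, the order of 37 divides 6 < 42, so 37 is not a primitive root.

No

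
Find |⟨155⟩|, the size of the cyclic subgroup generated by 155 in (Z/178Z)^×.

88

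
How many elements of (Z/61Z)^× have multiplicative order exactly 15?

8

φ(61) = 61 − 1 = 60 = 2^2 · 3 · 5.
(Z/61Z)^× is cyclic (|G| = 60); a cyclic group of order m has exactly φ(d) elements of each order d | m, and none otherwise.
15 = 3 · 5 divides 60, and φ(15) = 8.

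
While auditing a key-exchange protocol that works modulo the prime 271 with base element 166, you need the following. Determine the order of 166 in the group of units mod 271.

By Lagrange's theorem, ord_271(166) divides φ(271) = 271 − 1 = 270 = 2 · 3^3 · 5.
Divisors of 270: 1, 2, 3, 5, 6, 9, 10, 15, 18, 27, 30, 45, 54, 90, 135, 270.
Check 166^d mod 271 for each divisor in increasing order:
166^1 ≡ 166 (mod 271)
166^2 ≡ 185 (mod 271)
166^3 ≡ 87 (mod 271)
166^5 ≡ 106 (mod 271)
166^6 ≡ 252 (mod 271)
166^9 ≡ 244 (mod 271)
166^10 ≡ 125 (mod 271)
166^15 ≡ 242 (mod 271)
166^18 ≡ 187 (mod 271)
166^27 ≡ 100 (mod 271)
166^30 ≡ 28 (mod 271)
166^45 ≡ 1 (mod 271) ✓
Hence ord(166) = 45.

45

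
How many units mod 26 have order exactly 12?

4

φ(26) = φ(2)·φ(13) = 1·12 = 12 = 2^2 · 3.
(Z/26Z)^× is cyclic (|G| = 12); a cyclic group of order m has exactly φ(d) elements of each order d | m, and none otherwise.
12 = 2^2 · 3 divides 12, and φ(12) = 4.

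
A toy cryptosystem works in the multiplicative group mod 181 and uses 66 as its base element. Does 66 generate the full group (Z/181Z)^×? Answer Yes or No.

Yes

φ(181) = 181 − 1 = 180 = 2^2 · 3^2 · 5.
66 is a primitive root mod 181 iff 66^(φ(181)/q) ≢ 1 for every prime q | φ(181), i.e. q ∈ {2, 3, 5}.
66^90 ≡ 180 (mod 181)  [q = 2: ≢ 1 ✓]
66^60 ≡ 132 (mod 181)  [q = 3: ≢ 1 ✓]
66^36 ≡ 135 (mod 181)  [q = 5: ≢ 1 ✓]
All checks pass, so 66 has order 180 and is a primitive root modulo 181.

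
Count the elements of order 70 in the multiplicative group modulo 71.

φ(71) = 71 − 1 = 70 = 2 · 5 · 7.
Since (Z/71Z)^× is cyclic of order 70, the number of elements of order d is φ(d) when d | 70 and 0 otherwise.
70 = 2 · 5 · 7 divides 70, and φ(70) = 24.

24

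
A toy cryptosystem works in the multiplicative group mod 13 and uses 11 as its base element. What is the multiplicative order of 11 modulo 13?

12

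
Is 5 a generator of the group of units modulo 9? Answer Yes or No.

φ(9) = φ(3^2) = 3·(3−1) = 6 = 2 · 3.
An element g generates (Z/9Z)^× iff g^(6/q) ≢ 1 (mod 9) for each prime q ∈ {2, 3}.
5^3 ≡ 8 (mod 9)  [q = 2: ≢ 1 ✓]
5^2 ≡ 7 (mod 9)  [q = 3: ≢ 1 ✓]
None equal 1, so ord_9(5) = 6: 5 is a primitive root.

Yes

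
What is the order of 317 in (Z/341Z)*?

ord(317) | φ(341) = φ(11·31) = (11−1)·(31−1) = 10·30 = 300 = 2^2 · 3 · 5^2.
Divisors of 300: 1, 2, 3, 4, 5, 6, 10, 12, 15, 20, 25, 30, 50, 60, 75, 100, 150, 300.
Compute 317^d (mod 341) for the divisors d until we hit 1:
317^1 ≡ 317
317^2 ≡ 235
317^3 ≡ 157
317^4 ≡ 324
317^5 ≡ 67
317^6 ≡ 97
317^10 ≡ 56
317^12 ≡ 202
317^15 ≡ 1
So ord_341(317) = 15.

15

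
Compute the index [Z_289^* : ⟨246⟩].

Since 246 ∈ (Z/289Z)^×, its order divides φ(289) = φ(17^2) = 17·(17−1) = 272 = 2^4 · 17.
Divisors of 272: 1, 2, 4, 8, 16, 17, 34, 68, 136, 272.
Compute 246^d (mod 289) for the divisors d until we hit 1:
246^1 ≡ 246
246^2 ≡ 115
246^4 ≡ 220
246^8 ≡ 137
246^16 ≡ 273
246^17 ≡ 110
246^34 ≡ 251
246^68 ≡ 288
246^136 ≡ 1
Thus |⟨246⟩| = ord(246) = 136.
[(Z/289Z)^× : ⟨246⟩] = 272/136 = 2.

2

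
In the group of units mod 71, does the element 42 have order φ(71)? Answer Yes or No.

Yes

φ(71) = 71 − 1 = 70 = 2 · 5 · 7.
Test 42^(70/q) mod 71 for each prime factor q of 70:
42^35 ≡ 70 (mod 71)  [q = 2: ≢ 1 ✓]
42^14 ≡ 57 (mod 71)  [q = 5: ≢ 1 ✓]
42^10 ≡ 48 (mod 71)  [q = 7: ≢ 1 ✓]
Every test exponent gives a nontrivial residue, hence 42 generates the full group.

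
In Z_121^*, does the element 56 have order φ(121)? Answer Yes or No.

No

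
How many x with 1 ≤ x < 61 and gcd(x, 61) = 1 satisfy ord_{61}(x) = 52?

0

φ(61) = 61 − 1 = 60 = 2^2 · 3 · 5.
In a cyclic group of order 60, there are φ(d) elements of order d for each divisor d of 60, and zero for non-divisors.
52 does not divide 60, so no element of (Z/61Z)^× has order 52.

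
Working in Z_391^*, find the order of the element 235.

176

ord(235) | φ(391) = φ(17·23) = (17−1)·(23−1) = 16·22 = 352 = 2^5 · 11.
Divisors of 352: 1, 2, 4, 8, 11, 16, 22, 32, 44, 88, 176, 352.
Evaluate successive powers at the divisors of 352:
235^1 ≡ 235
235^2 ≡ 94
235^4 ≡ 234
235^8 ≡ 16
235^11 ≡ 367
235^16 ≡ 256
235^22 ≡ 185
235^32 ≡ 239
235^44 ≡ 208
235^88 ≡ 254
235^176 ≡ 1
The smallest such exponent is 176, so the order of 235 is 176.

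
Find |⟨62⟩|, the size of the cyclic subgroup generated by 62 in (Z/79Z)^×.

13

The order of 62 must divide φ(79) = 79 − 1 = 78 = 2 · 3 · 13.
Divisors of 78: 1, 2, 3, 6, 13, 26, 39, 78.
Compute 62^d (mod 79) for the divisors d until we hit 1:
62^1 ≡ 62 (mod 79)
62^2 ≡ 52 (mod 79)
62^3 ≡ 64 (mod 79)
62^6 ≡ 67 (mod 79)
62^13 ≡ 1 (mod 79) ✓
Therefore the multiplicative order of 62 modulo 79 is 13.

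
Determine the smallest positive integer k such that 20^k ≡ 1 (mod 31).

15

ord(20) | φ(31) = 31 − 1 = 30 = 2 · 3 · 5.
Divisors of 30: 1, 2, 3, 5, 6, 10, 15, 30.
Evaluate successive powers at the divisors of 30:
20^1 ≡ 20
20^2 ≡ 28
20^3 ≡ 2
20^5 ≡ 25
20^6 ≡ 4
20^10 ≡ 5
20^15 ≡ 1
The smallest such exponent is 15, so the order of 20 is 15.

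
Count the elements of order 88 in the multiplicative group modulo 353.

φ(353) = 353 − 1 = 352 = 2^5 · 11.
In a cyclic group of order 352, there are φ(d) elements of order d for each divisor d of 352, and zero for non-divisors.
88 = 2^3 · 11 divides 352, and φ(88) = 40.

40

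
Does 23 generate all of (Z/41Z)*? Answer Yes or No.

No

φ(41) = 41 − 1 = 40 = 2^3 · 5.
Test 23^(40/q) mod 41 for each prime factor q of 40:
23^20 ≡ 1 (mod 41)  [q = 2: ≡ 1 ✗]
23^8 ≡ 10 (mod 41)  [q = 5: ≢ 1 ✓]
23^20 ≡ 1 shows ord(23) | 20, strictly less than φ(41); not a primitive root.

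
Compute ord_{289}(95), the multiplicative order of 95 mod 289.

ord(95) | φ(289) = φ(17^2) = 17·(17−1) = 272 = 2^4 · 17.
Divisors of 272: 1, 2, 4, 8, 16, 17, 34, 68, 136, 272.
Compute 95^d (mod 289) for the divisors d until we hit 1:
95^1 ≡ 95
95^2 ≡ 66
95^4 ≡ 21
95^8 ≡ 152
95^16 ≡ 273
95^17 ≡ 214
95^34 ≡ 134
95^68 ≡ 38
95^136 ≡ 288
95^272 ≡ 1
Therefore the multiplicative order of 95 modulo 289 is 272.

272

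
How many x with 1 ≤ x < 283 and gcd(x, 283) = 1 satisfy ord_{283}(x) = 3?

2

φ(283) = 283 − 1 = 282 = 2 · 3 · 47.
Since (Z/283Z)^× is cyclic of order 282, the number of elements of order d is φ(d) when d | 282 and 0 otherwise.
3 | 282, and φ(3) = 3 − 1 = 2.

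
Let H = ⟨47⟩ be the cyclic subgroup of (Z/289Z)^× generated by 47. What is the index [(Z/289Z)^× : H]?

4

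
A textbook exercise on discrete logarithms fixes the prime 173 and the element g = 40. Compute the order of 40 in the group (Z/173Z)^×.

By Lagrange's theorem, ord_173(40) divides φ(173) = 173 − 1 = 172 = 2^2 · 43.
Divisors of 172: 1, 2, 4, 43, 86, 172.
Check 40^d mod 173 for each divisor in increasing order:
40^1 ≡ 40 (mod 173)
40^2 ≡ 43 (mod 173)
40^4 ≡ 119 (mod 173)
40^43 ≡ 172 (mod 173)
40^86 ≡ 1 (mod 173) ✓
Hence ord(40) = 86.

86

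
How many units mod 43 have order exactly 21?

12

φ(43) = 43 − 1 = 42 = 2 · 3 · 7.
Since (Z/43Z)^× is cyclic of order 42, the number of elements of order d is φ(d) when d | 42 and 0 otherwise.
21 = 3 · 7 divides 42, and φ(21) = 12.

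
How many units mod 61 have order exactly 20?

φ(61) = 61 − 1 = 60 = 2^2 · 3 · 5.
Since (Z/61Z)^× is cyclic of order 60, the number of elements of order d is φ(d) when d | 60 and 0 otherwise.
20 = 2^2 · 5 divides 60, and φ(20) = 8.

8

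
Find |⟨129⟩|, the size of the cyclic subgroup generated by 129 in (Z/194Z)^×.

48

ord(129) | φ(194) = φ(2)·φ(97) = 1·96 = 96 = 2^5 · 3.
Divisors of 96: 1, 2, 3, 4, 6, 8, 12, 16, 24, 32, 48, 96.
Check 129^d mod 194 for each divisor in increasing order:
129^1 ≡ 129
129^2 ≡ 151
129^3 ≡ 79
129^4 ≡ 103
129^6 ≡ 33
129^8 ≡ 133
129^12 ≡ 119
129^16 ≡ 35
129^24 ≡ 193
129^32 ≡ 61
129^48 ≡ 1
Hence ord(129) = 48.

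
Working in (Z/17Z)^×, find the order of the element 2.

8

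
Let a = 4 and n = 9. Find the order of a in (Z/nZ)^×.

3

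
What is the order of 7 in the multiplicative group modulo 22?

Since 7 ∈ (Z/22Z)^×, its order divides φ(22) = φ(2)·φ(11) = 1·10 = 10 = 2 · 5.
Divisors of 10: 1, 2, 5, 10.
Evaluate successive powers at the divisors of 10:
7^1 ≡ 7 (mod 22)
7^2 ≡ 5 (mod 22)
7^5 ≡ 21 (mod 22)
7^10 ≡ 1 (mod 22) ✓
Therefore the multiplicative order of 7 modulo 22 is 10.

10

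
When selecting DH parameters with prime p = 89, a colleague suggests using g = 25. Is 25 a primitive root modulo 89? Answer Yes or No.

φ(89) = 89 − 1 = 88 = 2^3 · 11.
25 is a primitive root mod 89 iff 25^(φ(89)/q) ≢ 1 for every prime q | φ(89), i.e. q ∈ {2, 11}.
25^44 ≡ 1 (mod 89)  [q = 2: ≡ 1 ✗]
25^8 ≡ 16 (mod 89)  [q = 11: ≢ 1 ✓]
Since 25^44 ≡ 1, the order of 25 divides 44 < 88, so 25 is not a primitive root.

No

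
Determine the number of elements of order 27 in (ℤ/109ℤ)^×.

φ(109) = 109 − 1 = 108 = 2^2 · 3^3.
Since (Z/109Z)^× is cyclic of order 108, the number of elements of order d is φ(d) when d | 108 and 0 otherwise.
27 = 3^3 divides 108, and φ(27) = 18.

18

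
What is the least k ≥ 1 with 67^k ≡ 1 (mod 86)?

The order of 67 must divide φ(86) = φ(2)·φ(43) = 1·42 = 42 = 2 · 3 · 7.
Divisors of 42: 1, 2, 3, 6, 7, 14, 21, 42.
Test each divisor d:
67^1 ≡ 67 (mod 86)
67^2 ≡ 17 (mod 86)
67^3 ≡ 21 (mod 86)
67^6 ≡ 11 (mod 86)
67^7 ≡ 49 (mod 86)
67^14 ≡ 79 (mod 86)
67^21 ≡ 1 (mod 86) ✓
Hence ord(67) = 21.

21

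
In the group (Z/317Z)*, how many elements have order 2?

1

φ(317) = 317 − 1 = 316 = 2^2 · 79.
Since (Z/317Z)^× is cyclic of order 316, the number of elements of order d is φ(d) when d | 316 and 0 otherwise.
2 | 316, and φ(2) = 2 − 1 = 1.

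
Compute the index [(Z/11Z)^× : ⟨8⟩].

1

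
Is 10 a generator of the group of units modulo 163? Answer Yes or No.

No

φ(163) = 163 − 1 = 162 = 2 · 3^4.
An element g generates (Z/163Z)^× iff g^(162/q) ≢ 1 (mod 163) for each prime q ∈ {2, 3}.
10^81 ≡ 1 (mod 163)  [q = 2: ≡ 1 ✗]
10^54 ≡ 104 (mod 163)  [q = 3: ≢ 1 ✓]
10^81 ≡ 1 shows ord(10) | 81, strictly less than φ(163); not a primitive root.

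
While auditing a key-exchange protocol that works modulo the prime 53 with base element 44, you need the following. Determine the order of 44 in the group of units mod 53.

The order of 44 must divide φ(53) = 53 − 1 = 52 = 2^2 · 13.
Divisors of 52: 1, 2, 4, 13, 26, 52.
Evaluate successive powers at the divisors of 52:
44^1 ≡ 44 (mod 53)
44^2 ≡ 28 (mod 53)
44^4 ≡ 42 (mod 53)
44^13 ≡ 1 (mod 53) ✓
So ord_53(44) = 13.

13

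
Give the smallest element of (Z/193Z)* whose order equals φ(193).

5

φ(193) = 193 − 1 = 192 = 2^6 · 3.
g is a primitive root iff g^(192/q) ≢ 1 (mod 193) for each prime q ∈ {2, 3}.
g = 2: 2^96 ≡ 1 — hits 1, so not a primitive root.
g = 3: 3^96 ≡ 1 — hits 1, so not a primitive root.
g = 4: 4^96 ≡ 1 — hits 1, so not a primitive root.
g = 5: 5^96 ≡ 192; 5^64 ≡ 84 — none is 1, so 5 is a primitive root.
Hence the least primitive root of 193 is 5.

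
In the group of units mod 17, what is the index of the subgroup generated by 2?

2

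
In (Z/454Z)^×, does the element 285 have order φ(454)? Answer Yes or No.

Yes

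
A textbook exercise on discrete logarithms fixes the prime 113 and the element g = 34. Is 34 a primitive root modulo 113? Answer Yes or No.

Yes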